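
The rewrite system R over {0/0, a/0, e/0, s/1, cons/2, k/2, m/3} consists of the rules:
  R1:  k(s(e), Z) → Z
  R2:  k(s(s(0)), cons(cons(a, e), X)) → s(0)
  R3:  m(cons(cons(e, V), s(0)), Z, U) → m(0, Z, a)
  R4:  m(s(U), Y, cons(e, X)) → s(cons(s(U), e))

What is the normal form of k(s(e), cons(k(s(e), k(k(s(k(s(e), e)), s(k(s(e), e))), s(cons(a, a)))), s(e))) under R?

1. k(s(e), cons(k(s(e), k(k(s(k(s(e), e)), s(k(s(e), e))), s(cons(a, a)))), s(e)))  →  cons(k(s(e), k(k(s(k(s(e), e)), s(k(s(e), e))), s(cons(a, a)))), s(e))   [R1 at ε]
2. cons(k(s(e), k(k(s(k(s(e), e)), s(k(s(e), e))), s(cons(a, a)))), s(e))  →  cons(k(k(s(k(s(e), e)), s(k(s(e), e))), s(cons(a, a))), s(e))   [R1 at 1]
3. cons(k(k(s(k(s(e), e)), s(k(s(e), e))), s(cons(a, a))), s(e))  →  cons(k(k(s(e), s(k(s(e), e))), s(cons(a, a))), s(e))   [R1 at 1.1.1.1]
4. cons(k(k(s(e), s(k(s(e), e))), s(cons(a, a))), s(e))  →  cons(k(s(k(s(e), e)), s(cons(a, a))), s(e))   [R1 at 1.1]
5. cons(k(s(k(s(e), e)), s(cons(a, a))), s(e))  →  cons(k(s(e), s(cons(a, a))), s(e))   [R1 at 1.1.1]
6. cons(k(s(e), s(cons(a, a))), s(e))  →  cons(s(cons(a, a)), s(e))   [R1 at 1]

cons(s(cons(a, a)), s(e))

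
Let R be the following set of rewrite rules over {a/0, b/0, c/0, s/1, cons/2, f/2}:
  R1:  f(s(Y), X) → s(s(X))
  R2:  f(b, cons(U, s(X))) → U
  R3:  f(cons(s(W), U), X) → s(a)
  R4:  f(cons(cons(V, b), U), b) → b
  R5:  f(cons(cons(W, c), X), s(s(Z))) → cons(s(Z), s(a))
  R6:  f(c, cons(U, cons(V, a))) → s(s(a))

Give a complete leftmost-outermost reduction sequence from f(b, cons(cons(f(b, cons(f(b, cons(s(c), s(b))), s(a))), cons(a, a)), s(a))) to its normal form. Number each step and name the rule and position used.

cons(s(c), cons(a, a))

1. f(b, cons(cons(f(b, cons(f(b, cons(s(c), s(b))), s(a))), cons(a, a)), s(a)))  →  cons(f(b, cons(f(b, cons(s(c), s(b))), s(a))), cons(a, a))   [R2 at ε]
2. cons(f(b, cons(f(b, cons(s(c), s(b))), s(a))), cons(a, a))  →  cons(f(b, cons(s(c), s(b))), cons(a, a))   [R2 at 1]
3. cons(f(b, cons(s(c), s(b))), cons(a, a))  →  cons(s(c), cons(a, a))   [R2 at 1]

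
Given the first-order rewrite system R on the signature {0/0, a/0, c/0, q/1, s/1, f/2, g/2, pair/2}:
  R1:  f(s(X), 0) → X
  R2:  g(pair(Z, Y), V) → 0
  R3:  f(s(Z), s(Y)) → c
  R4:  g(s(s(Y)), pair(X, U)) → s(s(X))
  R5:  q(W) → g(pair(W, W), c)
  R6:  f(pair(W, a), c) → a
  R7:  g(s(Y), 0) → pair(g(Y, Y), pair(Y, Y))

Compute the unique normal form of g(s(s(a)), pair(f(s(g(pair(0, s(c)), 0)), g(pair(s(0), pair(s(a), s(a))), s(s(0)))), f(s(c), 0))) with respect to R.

s(s(0))

1. g(s(s(a)), pair(f(s(g(pair(0, s(c)), 0)), g(pair(s(0), pair(s(a), s(a))), s(s(0)))), f(s(c), 0)))  →  s(s(f(s(g(pair(0, s(c)), 0)), g(pair(s(0), pair(s(a), s(a))), s(s(0))))))   [R4 at ε]
2. s(s(f(s(g(pair(0, s(c)), 0)), g(pair(s(0), pair(s(a), s(a))), s(s(0))))))  →  s(s(f(s(0), g(pair(s(0), pair(s(a), s(a))), s(s(0))))))   [R2 at 1.1.1.1]
3. s(s(f(s(0), g(pair(s(0), pair(s(a), s(a))), s(s(0))))))  →  s(s(f(s(0), 0)))   [R2 at 1.1.2]
4. s(s(f(s(0), 0)))  →  s(s(0))   [R1 at 1.1]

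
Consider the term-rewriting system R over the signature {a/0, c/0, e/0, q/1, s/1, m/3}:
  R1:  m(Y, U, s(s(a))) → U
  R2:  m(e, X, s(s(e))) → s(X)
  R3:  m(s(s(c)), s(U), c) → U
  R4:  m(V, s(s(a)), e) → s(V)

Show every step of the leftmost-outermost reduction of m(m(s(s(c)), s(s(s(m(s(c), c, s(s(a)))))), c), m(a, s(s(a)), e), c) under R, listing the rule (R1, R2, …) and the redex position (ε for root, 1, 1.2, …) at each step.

a

1. m(m(s(s(c)), s(s(s(m(s(c), c, s(s(a)))))), c), m(a, s(s(a)), e), c)  →  m(s(s(m(s(c), c, s(s(a))))), m(a, s(s(a)), e), c)   [R3 at 1]
2. m(s(s(m(s(c), c, s(s(a))))), m(a, s(s(a)), e), c)  →  m(s(s(c)), m(a, s(s(a)), e), c)   [R1 at 1.1.1]
3. m(s(s(c)), m(a, s(s(a)), e), c)  →  m(s(s(c)), s(a), c)   [R4 at 2]
4. m(s(s(c)), s(a), c)  →  a   [R3 at ε]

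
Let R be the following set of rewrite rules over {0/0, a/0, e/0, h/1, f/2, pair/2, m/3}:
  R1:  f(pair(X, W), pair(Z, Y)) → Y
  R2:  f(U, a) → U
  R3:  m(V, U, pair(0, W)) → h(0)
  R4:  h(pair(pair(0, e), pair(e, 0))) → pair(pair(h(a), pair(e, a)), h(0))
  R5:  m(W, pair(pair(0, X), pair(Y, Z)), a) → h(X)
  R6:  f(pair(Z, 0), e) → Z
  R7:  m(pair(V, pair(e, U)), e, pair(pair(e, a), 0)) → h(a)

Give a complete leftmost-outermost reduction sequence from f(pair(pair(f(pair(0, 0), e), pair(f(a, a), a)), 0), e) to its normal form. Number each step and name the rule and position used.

pair(0, pair(a, a))

1. f(pair(pair(f(pair(0, 0), e), pair(f(a, a), a)), 0), e)  →  pair(f(pair(0, 0), e), pair(f(a, a), a))   [R6 at ε]
2. pair(f(pair(0, 0), e), pair(f(a, a), a))  →  pair(0, pair(f(a, a), a))   [R6 at 1]
3. pair(0, pair(f(a, a), a))  →  pair(0, pair(a, a))   [R2 at 2.1]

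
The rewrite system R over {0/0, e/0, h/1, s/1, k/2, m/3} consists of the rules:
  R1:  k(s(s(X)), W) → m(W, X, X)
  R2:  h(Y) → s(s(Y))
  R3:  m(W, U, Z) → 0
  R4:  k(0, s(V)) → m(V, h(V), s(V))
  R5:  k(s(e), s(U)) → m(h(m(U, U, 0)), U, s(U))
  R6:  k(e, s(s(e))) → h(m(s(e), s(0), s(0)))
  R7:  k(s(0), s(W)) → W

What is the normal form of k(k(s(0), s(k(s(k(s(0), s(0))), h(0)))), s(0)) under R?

0

1. k(k(s(0), s(k(s(k(s(0), s(0))), h(0)))), s(0))  →  k(k(s(k(s(0), s(0))), h(0)), s(0))   [R7 at 1]
2. k(k(s(k(s(0), s(0))), h(0)), s(0))  →  k(k(s(0), h(0)), s(0))   [R7 at 1.1.1]
3. k(k(s(0), h(0)), s(0))  →  k(k(s(0), s(s(0))), s(0))   [R2 at 1.2]
4. k(k(s(0), s(s(0))), s(0))  →  k(s(0), s(0))   [R7 at 1]
5. k(s(0), s(0))  →  0   [R7 at ε]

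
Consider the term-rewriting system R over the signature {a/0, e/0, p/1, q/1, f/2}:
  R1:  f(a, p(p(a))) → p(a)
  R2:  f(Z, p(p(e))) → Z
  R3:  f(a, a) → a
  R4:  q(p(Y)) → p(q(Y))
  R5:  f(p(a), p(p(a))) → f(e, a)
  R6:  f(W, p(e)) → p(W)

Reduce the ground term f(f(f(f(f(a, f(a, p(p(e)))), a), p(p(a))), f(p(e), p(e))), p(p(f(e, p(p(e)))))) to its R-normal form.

1. f(f(f(f(f(a, f(a, p(p(e)))), a), p(p(a))), f(p(e), p(e))), p(p(f(e, p(p(e))))))  →  f(f(f(f(f(a, a), a), p(p(a))), f(p(e), p(e))), p(p(f(e, p(p(e))))))   [R2 at 1.1.1.1.2]
2. f(f(f(f(f(a, a), a), p(p(a))), f(p(e), p(e))), p(p(f(e, p(p(e))))))  →  f(f(f(f(a, a), p(p(a))), f(p(e), p(e))), p(p(f(e, p(p(e))))))   [R3 at 1.1.1.1]
3. f(f(f(f(a, a), p(p(a))), f(p(e), p(e))), p(p(f(e, p(p(e))))))  →  f(f(f(a, p(p(a))), f(p(e), p(e))), p(p(f(e, p(p(e))))))   [R3 at 1.1.1]
4. f(f(f(a, p(p(a))), f(p(e), p(e))), p(p(f(e, p(p(e))))))  →  f(f(p(a), f(p(e), p(e))), p(p(f(e, p(p(e))))))   [R1 at 1.1]
5. f(f(p(a), f(p(e), p(e))), p(p(f(e, p(p(e))))))  →  f(f(p(a), p(p(e))), p(p(f(e, p(p(e))))))   [R6 at 1.2]
6. f(f(p(a), p(p(e))), p(p(f(e, p(p(e))))))  →  f(p(a), p(p(f(e, p(p(e))))))   [R2 at 1]
7. f(p(a), p(p(f(e, p(p(e))))))  →  f(p(a), p(p(e)))   [R2 at 2.1.1]
8. f(p(a), p(p(e)))  →  p(a)   [R2 at ε]

p(a)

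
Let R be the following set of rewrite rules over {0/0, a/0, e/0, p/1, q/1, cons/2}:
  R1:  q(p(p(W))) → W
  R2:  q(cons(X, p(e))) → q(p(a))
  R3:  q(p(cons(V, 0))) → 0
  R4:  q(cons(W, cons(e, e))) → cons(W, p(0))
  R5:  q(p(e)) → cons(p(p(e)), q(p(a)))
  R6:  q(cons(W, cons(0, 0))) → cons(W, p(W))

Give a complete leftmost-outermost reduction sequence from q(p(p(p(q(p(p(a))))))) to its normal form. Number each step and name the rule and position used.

p(a)

1. q(p(p(p(q(p(p(a)))))))  →  p(q(p(p(a))))   [R1 at ε]
2. p(q(p(p(a))))  →  p(a)   [R1 at 1]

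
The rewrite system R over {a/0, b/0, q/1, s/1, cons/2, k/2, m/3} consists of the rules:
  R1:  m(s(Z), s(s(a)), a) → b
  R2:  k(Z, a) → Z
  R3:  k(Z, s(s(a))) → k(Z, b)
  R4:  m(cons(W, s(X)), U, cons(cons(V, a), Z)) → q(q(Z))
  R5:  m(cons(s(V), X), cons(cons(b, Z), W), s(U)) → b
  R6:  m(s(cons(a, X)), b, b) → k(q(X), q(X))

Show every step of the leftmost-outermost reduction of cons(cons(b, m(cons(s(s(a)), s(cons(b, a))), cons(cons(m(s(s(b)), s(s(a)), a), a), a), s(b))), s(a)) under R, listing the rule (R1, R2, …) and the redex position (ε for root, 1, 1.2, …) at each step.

1. cons(cons(b, m(cons(s(s(a)), s(cons(b, a))), cons(cons(m(s(s(b)), s(s(a)), a), a), a), s(b))), s(a))  →  cons(cons(b, m(cons(s(s(a)), s(cons(b, a))), cons(cons(b, a), a), s(b))), s(a))   [R1 at 1.2.2.1.1]
2. cons(cons(b, m(cons(s(s(a)), s(cons(b, a))), cons(cons(b, a), a), s(b))), s(a))  →  cons(cons(b, b), s(a))   [R5 at 1.2]

cons(cons(b, b), s(a))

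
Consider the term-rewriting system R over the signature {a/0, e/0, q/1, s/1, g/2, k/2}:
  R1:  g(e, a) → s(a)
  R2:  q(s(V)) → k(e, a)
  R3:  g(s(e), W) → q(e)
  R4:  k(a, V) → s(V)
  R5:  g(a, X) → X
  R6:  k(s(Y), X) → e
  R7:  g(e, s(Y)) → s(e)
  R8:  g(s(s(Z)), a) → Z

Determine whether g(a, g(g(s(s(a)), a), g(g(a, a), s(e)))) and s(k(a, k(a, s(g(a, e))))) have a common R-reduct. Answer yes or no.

no — NF(t₁) = s(e), NF(t₂) = s(s(s(s(e))))

Reduce t₁ = g(a, g(g(s(s(a)), a), g(g(a, a), s(e)))):
1. g(a, g(g(s(s(a)), a), g(g(a, a), s(e))))  →  g(g(s(s(a)), a), g(g(a, a), s(e)))   [R5 at ε]
2. g(g(s(s(a)), a), g(g(a, a), s(e)))  →  g(a, g(g(a, a), s(e)))   [R8 at 1]
3. g(a, g(g(a, a), s(e)))  →  g(g(a, a), s(e))   [R5 at ε]
4. g(g(a, a), s(e))  →  g(a, s(e))   [R5 at 1]
5. g(a, s(e))  →  s(e)   [R5 at ε]

Reduce t₂ = s(k(a, k(a, s(g(a, e))))):
1. s(k(a, k(a, s(g(a, e)))))  →  s(s(k(a, s(g(a, e)))))   [R4 at 1]
2. s(s(k(a, s(g(a, e)))))  →  s(s(s(s(g(a, e)))))   [R4 at 1.1]
3. s(s(s(s(g(a, e)))))  →  s(s(s(s(e))))   [R5 at 1.1.1.1]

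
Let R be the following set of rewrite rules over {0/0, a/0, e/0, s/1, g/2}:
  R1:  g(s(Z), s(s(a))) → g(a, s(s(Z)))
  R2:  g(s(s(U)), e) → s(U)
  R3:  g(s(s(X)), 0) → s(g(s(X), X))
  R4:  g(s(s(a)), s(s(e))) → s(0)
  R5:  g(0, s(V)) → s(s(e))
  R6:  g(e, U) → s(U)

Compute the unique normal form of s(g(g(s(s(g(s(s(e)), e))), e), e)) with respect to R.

1. s(g(g(s(s(g(s(s(e)), e))), e), e))  →  s(g(s(g(s(s(e)), e)), e))   [R2 at 1.1]
2. s(g(s(g(s(s(e)), e)), e))  →  s(g(s(s(e)), e))   [R2 at 1.1.1]
3. s(g(s(s(e)), e))  →  s(s(e))   [R2 at 1]

s(s(e))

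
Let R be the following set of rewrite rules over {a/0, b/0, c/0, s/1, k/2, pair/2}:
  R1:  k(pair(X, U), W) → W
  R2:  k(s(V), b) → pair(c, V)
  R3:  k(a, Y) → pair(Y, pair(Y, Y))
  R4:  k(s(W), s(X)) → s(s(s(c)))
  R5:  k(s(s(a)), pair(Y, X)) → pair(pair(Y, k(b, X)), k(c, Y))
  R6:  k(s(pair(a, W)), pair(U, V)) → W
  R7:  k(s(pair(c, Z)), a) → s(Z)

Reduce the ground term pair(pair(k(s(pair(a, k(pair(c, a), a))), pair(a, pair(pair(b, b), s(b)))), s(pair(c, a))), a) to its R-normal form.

pair(pair(a, s(pair(c, a))), a)

1. pair(pair(k(s(pair(a, k(pair(c, a), a))), pair(a, pair(pair(b, b), s(b)))), s(pair(c, a))), a)  →  pair(pair(k(pair(c, a), a), s(pair(c, a))), a)   [R6 at 1.1]
2. pair(pair(k(pair(c, a), a), s(pair(c, a))), a)  →  pair(pair(a, s(pair(c, a))), a)   [R1 at 1.1]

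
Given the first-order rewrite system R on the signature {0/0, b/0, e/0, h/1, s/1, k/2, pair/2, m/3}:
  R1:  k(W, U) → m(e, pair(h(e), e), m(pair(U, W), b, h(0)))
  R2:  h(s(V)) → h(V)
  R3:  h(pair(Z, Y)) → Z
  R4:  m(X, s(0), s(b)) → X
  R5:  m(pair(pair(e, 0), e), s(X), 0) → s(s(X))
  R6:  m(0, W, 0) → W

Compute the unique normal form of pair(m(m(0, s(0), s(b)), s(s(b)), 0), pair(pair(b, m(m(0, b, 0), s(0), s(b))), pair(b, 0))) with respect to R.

pair(s(s(b)), pair(pair(b, b), pair(b, 0)))

1. pair(m(m(0, s(0), s(b)), s(s(b)), 0), pair(pair(b, m(m(0, b, 0), s(0), s(b))), pair(b, 0)))  →  pair(m(0, s(s(b)), 0), pair(pair(b, m(m(0, b, 0), s(0), s(b))), pair(b, 0)))   [R4 at 1.1]
2. pair(m(0, s(s(b)), 0), pair(pair(b, m(m(0, b, 0), s(0), s(b))), pair(b, 0)))  →  pair(s(s(b)), pair(pair(b, m(m(0, b, 0), s(0), s(b))), pair(b, 0)))   [R6 at 1]
3. pair(s(s(b)), pair(pair(b, m(m(0, b, 0), s(0), s(b))), pair(b, 0)))  →  pair(s(s(b)), pair(pair(b, m(0, b, 0)), pair(b, 0)))   [R4 at 2.1.2]
4. pair(s(s(b)), pair(pair(b, m(0, b, 0)), pair(b, 0)))  →  pair(s(s(b)), pair(pair(b, b), pair(b, 0)))   [R6 at 2.1.2]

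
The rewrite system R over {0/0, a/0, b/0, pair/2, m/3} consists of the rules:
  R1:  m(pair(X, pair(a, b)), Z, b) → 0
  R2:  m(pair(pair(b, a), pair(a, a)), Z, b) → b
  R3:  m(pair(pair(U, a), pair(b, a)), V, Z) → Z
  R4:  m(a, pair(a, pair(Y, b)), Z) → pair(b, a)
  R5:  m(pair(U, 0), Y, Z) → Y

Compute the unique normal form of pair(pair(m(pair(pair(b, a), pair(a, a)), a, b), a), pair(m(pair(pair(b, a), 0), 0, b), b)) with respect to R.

pair(pair(b, a), pair(0, b))

1. pair(pair(m(pair(pair(b, a), pair(a, a)), a, b), a), pair(m(pair(pair(b, a), 0), 0, b), b))  →  pair(pair(b, a), pair(m(pair(pair(b, a), 0), 0, b), b))   [R2 at 1.1]
2. pair(pair(b, a), pair(m(pair(pair(b, a), 0), 0, b), b))  →  pair(pair(b, a), pair(0, b))   [R5 at 2.1]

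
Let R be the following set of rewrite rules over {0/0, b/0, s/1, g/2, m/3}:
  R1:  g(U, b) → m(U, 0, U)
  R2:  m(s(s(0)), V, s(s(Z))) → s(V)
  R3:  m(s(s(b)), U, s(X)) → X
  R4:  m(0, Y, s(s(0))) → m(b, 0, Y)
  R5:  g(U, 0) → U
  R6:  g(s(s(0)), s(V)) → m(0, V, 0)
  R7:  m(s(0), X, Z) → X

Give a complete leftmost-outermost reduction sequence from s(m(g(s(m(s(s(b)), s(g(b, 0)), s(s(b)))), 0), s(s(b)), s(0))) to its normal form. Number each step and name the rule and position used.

s(0)

1. s(m(g(s(m(s(s(b)), s(g(b, 0)), s(s(b)))), 0), s(s(b)), s(0)))  →  s(m(s(m(s(s(b)), s(g(b, 0)), s(s(b)))), s(s(b)), s(0)))   [R5 at 1.1]
2. s(m(s(m(s(s(b)), s(g(b, 0)), s(s(b)))), s(s(b)), s(0)))  →  s(m(s(s(b)), s(s(b)), s(0)))   [R3 at 1.1.1]
3. s(m(s(s(b)), s(s(b)), s(0)))  →  s(0)   [R3 at 1]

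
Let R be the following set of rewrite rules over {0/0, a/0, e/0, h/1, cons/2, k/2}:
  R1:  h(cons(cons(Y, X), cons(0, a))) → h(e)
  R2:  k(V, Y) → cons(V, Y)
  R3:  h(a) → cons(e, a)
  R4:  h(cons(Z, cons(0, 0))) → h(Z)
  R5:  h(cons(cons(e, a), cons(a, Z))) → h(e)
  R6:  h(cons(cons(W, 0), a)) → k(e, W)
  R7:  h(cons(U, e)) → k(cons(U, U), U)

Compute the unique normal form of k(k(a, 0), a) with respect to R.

cons(cons(a, 0), a)

1. k(k(a, 0), a)  →  cons(k(a, 0), a)   [R2 at ε]
2. cons(k(a, 0), a)  →  cons(cons(a, 0), a)   [R2 at 1]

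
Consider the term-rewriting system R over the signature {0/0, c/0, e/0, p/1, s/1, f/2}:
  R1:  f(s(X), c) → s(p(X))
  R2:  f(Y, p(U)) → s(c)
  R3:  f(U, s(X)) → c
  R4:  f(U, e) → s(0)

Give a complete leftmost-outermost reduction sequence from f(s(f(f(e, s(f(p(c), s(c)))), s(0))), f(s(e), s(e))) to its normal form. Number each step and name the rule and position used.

1. f(s(f(f(e, s(f(p(c), s(c)))), s(0))), f(s(e), s(e)))  →  f(s(c), f(s(e), s(e)))   [R3 at 1.1]
2. f(s(c), f(s(e), s(e)))  →  f(s(c), c)   [R3 at 2]
3. f(s(c), c)  →  s(p(c))   [R1 at ε]

s(p(c))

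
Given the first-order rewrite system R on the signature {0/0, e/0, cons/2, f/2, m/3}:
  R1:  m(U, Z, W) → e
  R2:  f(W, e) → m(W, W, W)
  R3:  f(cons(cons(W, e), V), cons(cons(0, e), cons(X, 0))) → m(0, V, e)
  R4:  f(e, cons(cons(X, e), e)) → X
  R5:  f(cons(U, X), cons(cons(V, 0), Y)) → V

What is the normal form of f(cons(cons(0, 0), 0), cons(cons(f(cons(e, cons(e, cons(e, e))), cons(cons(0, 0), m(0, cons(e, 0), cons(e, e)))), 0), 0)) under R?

1. f(cons(cons(0, 0), 0), cons(cons(f(cons(e, cons(e, cons(e, e))), cons(cons(0, 0), m(0, cons(e, 0), cons(e, e)))), 0), 0))  →  f(cons(e, cons(e, cons(e, e))), cons(cons(0, 0), m(0, cons(e, 0), cons(e, e))))   [R5 at ε]
2. f(cons(e, cons(e, cons(e, e))), cons(cons(0, 0), m(0, cons(e, 0), cons(e, e))))  →  0   [R5 at ε]

0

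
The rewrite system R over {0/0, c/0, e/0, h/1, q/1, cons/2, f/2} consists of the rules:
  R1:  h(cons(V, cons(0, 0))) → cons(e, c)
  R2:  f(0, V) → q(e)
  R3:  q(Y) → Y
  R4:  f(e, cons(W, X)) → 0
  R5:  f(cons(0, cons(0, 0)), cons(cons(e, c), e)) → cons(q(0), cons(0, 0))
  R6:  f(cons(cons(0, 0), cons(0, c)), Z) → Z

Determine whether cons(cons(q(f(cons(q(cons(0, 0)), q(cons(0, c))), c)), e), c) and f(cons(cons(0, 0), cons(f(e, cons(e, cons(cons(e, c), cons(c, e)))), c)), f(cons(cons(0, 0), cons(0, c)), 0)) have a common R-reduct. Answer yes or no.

no — NF(t₁) = cons(cons(c, e), c), NF(t₂) = 0

Reduce t₁ = cons(cons(q(f(cons(q(cons(0, 0)), q(cons(0, c))), c)), e), c):
1. cons(cons(q(f(cons(q(cons(0, 0)), q(cons(0, c))), c)), e), c)  →  cons(cons(f(cons(q(cons(0, 0)), q(cons(0, c))), c), e), c)   [R3 at 1.1]
2. cons(cons(f(cons(q(cons(0, 0)), q(cons(0, c))), c), e), c)  →  cons(cons(f(cons(cons(0, 0), q(cons(0, c))), c), e), c)   [R3 at 1.1.1.1]
3. cons(cons(f(cons(cons(0, 0), q(cons(0, c))), c), e), c)  →  cons(cons(f(cons(cons(0, 0), cons(0, c)), c), e), c)   [R3 at 1.1.1.2]
4. cons(cons(f(cons(cons(0, 0), cons(0, c)), c), e), c)  →  cons(cons(c, e), c)   [R6 at 1.1]

Reduce t₂ = f(cons(cons(0, 0), cons(f(e, cons(e, cons(cons(e, c), cons(c, e)))), c)), f(cons(cons(0, 0), cons(0, c)), 0)):
1. f(cons(cons(0, 0), cons(f(e, cons(e, cons(cons(e, c), cons(c, e)))), c)), f(cons(cons(0, 0), cons(0, c)), 0))  →  f(cons(cons(0, 0), cons(0, c)), f(cons(cons(0, 0), cons(0, c)), 0))   [R4 at 1.2.1]
2. f(cons(cons(0, 0), cons(0, c)), f(cons(cons(0, 0), cons(0, c)), 0))  →  f(cons(cons(0, 0), cons(0, c)), 0)   [R6 at ε]
3. f(cons(cons(0, 0), cons(0, c)), 0)  →  0   [R6 at ε]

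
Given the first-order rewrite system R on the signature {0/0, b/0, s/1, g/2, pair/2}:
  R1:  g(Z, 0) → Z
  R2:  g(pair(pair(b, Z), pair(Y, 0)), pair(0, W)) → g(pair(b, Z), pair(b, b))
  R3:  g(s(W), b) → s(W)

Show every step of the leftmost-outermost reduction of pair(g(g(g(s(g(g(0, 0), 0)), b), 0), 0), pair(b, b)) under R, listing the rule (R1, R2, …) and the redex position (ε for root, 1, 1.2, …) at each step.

pair(s(0), pair(b, b))

1. pair(g(g(g(s(g(g(0, 0), 0)), b), 0), 0), pair(b, b))  →  pair(g(g(s(g(g(0, 0), 0)), b), 0), pair(b, b))   [R1 at 1]
2. pair(g(g(s(g(g(0, 0), 0)), b), 0), pair(b, b))  →  pair(g(s(g(g(0, 0), 0)), b), pair(b, b))   [R1 at 1]
3. pair(g(s(g(g(0, 0), 0)), b), pair(b, b))  →  pair(s(g(g(0, 0), 0)), pair(b, b))   [R3 at 1]
4. pair(s(g(g(0, 0), 0)), pair(b, b))  →  pair(s(g(0, 0)), pair(b, b))   [R1 at 1.1]
5. pair(s(g(0, 0)), pair(b, b))  →  pair(s(0), pair(b, b))   [R1 at 1.1]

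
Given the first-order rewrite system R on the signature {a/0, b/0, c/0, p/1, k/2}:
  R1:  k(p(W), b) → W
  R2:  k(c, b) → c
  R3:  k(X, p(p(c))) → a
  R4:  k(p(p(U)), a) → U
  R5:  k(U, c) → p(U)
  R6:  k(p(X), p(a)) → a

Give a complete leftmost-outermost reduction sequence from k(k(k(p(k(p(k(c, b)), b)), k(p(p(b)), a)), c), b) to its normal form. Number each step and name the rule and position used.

1. k(k(k(p(k(p(k(c, b)), b)), k(p(p(b)), a)), c), b)  →  k(p(k(p(k(p(k(c, b)), b)), k(p(p(b)), a))), b)   [R5 at 1]
2. k(p(k(p(k(p(k(c, b)), b)), k(p(p(b)), a))), b)  →  k(p(k(p(k(c, b)), b)), k(p(p(b)), a))   [R1 at ε]
3. k(p(k(p(k(c, b)), b)), k(p(p(b)), a))  →  k(p(k(c, b)), k(p(p(b)), a))   [R1 at 1.1]
4. k(p(k(c, b)), k(p(p(b)), a))  →  k(p(c), k(p(p(b)), a))   [R2 at 1.1]
5. k(p(c), k(p(p(b)), a))  →  k(p(c), b)   [R4 at 2]
6. k(p(c), b)  →  c   [R1 at ε]

c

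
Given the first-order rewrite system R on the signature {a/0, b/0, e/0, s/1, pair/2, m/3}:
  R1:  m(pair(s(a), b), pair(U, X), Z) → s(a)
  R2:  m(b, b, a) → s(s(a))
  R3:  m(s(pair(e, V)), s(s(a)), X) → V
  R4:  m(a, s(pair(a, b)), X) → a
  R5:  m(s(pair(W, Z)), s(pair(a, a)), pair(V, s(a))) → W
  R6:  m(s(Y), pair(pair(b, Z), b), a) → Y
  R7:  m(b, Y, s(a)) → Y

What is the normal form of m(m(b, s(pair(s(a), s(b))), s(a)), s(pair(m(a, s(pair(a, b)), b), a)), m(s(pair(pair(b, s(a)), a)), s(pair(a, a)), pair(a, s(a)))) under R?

1. m(m(b, s(pair(s(a), s(b))), s(a)), s(pair(m(a, s(pair(a, b)), b), a)), m(s(pair(pair(b, s(a)), a)), s(pair(a, a)), pair(a, s(a))))  →  m(s(pair(s(a), s(b))), s(pair(m(a, s(pair(a, b)), b), a)), m(s(pair(pair(b, s(a)), a)), s(pair(a, a)), pair(a, s(a))))   [R7 at 1]
2. m(s(pair(s(a), s(b))), s(pair(m(a, s(pair(a, b)), b), a)), m(s(pair(pair(b, s(a)), a)), s(pair(a, a)), pair(a, s(a))))  →  m(s(pair(s(a), s(b))), s(pair(a, a)), m(s(pair(pair(b, s(a)), a)), s(pair(a, a)), pair(a, s(a))))   [R4 at 2.1.1]
3. m(s(pair(s(a), s(b))), s(pair(a, a)), m(s(pair(pair(b, s(a)), a)), s(pair(a, a)), pair(a, s(a))))  →  m(s(pair(s(a), s(b))), s(pair(a, a)), pair(b, s(a)))   [R5 at 3]
4. m(s(pair(s(a), s(b))), s(pair(a, a)), pair(b, s(a)))  →  s(a)   [R5 at ε]

s(a)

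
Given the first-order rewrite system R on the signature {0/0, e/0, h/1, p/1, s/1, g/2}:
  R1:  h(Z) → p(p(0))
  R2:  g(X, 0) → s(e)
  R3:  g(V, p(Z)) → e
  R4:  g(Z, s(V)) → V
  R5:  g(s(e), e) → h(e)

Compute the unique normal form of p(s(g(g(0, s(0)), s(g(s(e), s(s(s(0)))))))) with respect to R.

1. p(s(g(g(0, s(0)), s(g(s(e), s(s(s(0))))))))  →  p(s(g(s(e), s(s(s(0))))))   [R4 at 1.1]
2. p(s(g(s(e), s(s(s(0))))))  →  p(s(s(s(0))))   [R4 at 1.1]

p(s(s(s(0))))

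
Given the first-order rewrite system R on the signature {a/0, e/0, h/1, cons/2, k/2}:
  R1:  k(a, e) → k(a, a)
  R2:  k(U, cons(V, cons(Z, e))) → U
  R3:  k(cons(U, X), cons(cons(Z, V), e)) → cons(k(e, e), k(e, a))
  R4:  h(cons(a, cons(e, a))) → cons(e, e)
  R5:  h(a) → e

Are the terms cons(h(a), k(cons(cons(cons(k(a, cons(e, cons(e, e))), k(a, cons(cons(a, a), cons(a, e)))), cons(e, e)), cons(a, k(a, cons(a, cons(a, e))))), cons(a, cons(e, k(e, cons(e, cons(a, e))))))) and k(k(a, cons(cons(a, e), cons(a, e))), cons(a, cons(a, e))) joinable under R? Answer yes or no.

no — NF(t₁) = cons(e, cons(cons(cons(a, a), cons(e, e)), cons(a, a))), NF(t₂) = a

Reduce t₁ = cons(h(a), k(cons(cons(cons(k(a, cons(e, cons(e, e))), k(a, cons(cons(a, a), cons(a, e)))), cons(e, e)), cons(a, k(a, cons(a, cons(a, e))))), cons(a, cons(e, k(e, cons(e, cons(a, e))))))):
1. cons(h(a), k(cons(cons(cons(k(a, cons(e, cons(e, e))), k(a, cons(cons(a, a), cons(a, e)))), cons(e, e)), cons(a, k(a, cons(a, cons(a, e))))), cons(a, cons(e, k(e, cons(e, cons(a, e)))))))  →  cons(e, k(cons(cons(cons(k(a, cons(e, cons(e, e))), k(a, cons(cons(a, a), cons(a, e)))), cons(e, e)), cons(a, k(a, cons(a, cons(a, e))))), cons(a, cons(e, k(e, cons(e, cons(a, e)))))))   [R5 at 1]
2. cons(e, k(cons(cons(cons(k(a, cons(e, cons(e, e))), k(a, cons(cons(a, a), cons(a, e)))), cons(e, e)), cons(a, k(a, cons(a, cons(a, e))))), cons(a, cons(e, k(e, cons(e, cons(a, e)))))))  →  cons(e, k(cons(cons(cons(a, k(a, cons(cons(a, a), cons(a, e)))), cons(e, e)), cons(a, k(a, cons(a, cons(a, e))))), cons(a, cons(e, k(e, cons(e, cons(a, e)))))))   [R2 at 2.1.1.1.1]
3. cons(e, k(cons(cons(cons(a, k(a, cons(cons(a, a), cons(a, e)))), cons(e, e)), cons(a, k(a, cons(a, cons(a, e))))), cons(a, cons(e, k(e, cons(e, cons(a, e)))))))  →  cons(e, k(cons(cons(cons(a, a), cons(e, e)), cons(a, k(a, cons(a, cons(a, e))))), cons(a, cons(e, k(e, cons(e, cons(a, e)))))))   [R2 at 2.1.1.1.2]
4. cons(e, k(cons(cons(cons(a, a), cons(e, e)), cons(a, k(a, cons(a, cons(a, e))))), cons(a, cons(e, k(e, cons(e, cons(a, e)))))))  →  cons(e, k(cons(cons(cons(a, a), cons(e, e)), cons(a, a)), cons(a, cons(e, k(e, cons(e, cons(a, e)))))))   [R2 at 2.1.2.2]
5. cons(e, k(cons(cons(cons(a, a), cons(e, e)), cons(a, a)), cons(a, cons(e, k(e, cons(e, cons(a, e)))))))  →  cons(e, k(cons(cons(cons(a, a), cons(e, e)), cons(a, a)), cons(a, cons(e, e))))   [R2 at 2.2.2.2]
6. cons(e, k(cons(cons(cons(a, a), cons(e, e)), cons(a, a)), cons(a, cons(e, e))))  →  cons(e, cons(cons(cons(a, a), cons(e, e)), cons(a, a)))   [R2 at 2]

Reduce t₂ = k(k(a, cons(cons(a, e), cons(a, e))), cons(a, cons(a, e))):
1. k(k(a, cons(cons(a, e), cons(a, e))), cons(a, cons(a, e)))  →  k(a, cons(cons(a, e), cons(a, e)))   [R2 at ε]
2. k(a, cons(cons(a, e), cons(a, e)))  →  a   [R2 at ε]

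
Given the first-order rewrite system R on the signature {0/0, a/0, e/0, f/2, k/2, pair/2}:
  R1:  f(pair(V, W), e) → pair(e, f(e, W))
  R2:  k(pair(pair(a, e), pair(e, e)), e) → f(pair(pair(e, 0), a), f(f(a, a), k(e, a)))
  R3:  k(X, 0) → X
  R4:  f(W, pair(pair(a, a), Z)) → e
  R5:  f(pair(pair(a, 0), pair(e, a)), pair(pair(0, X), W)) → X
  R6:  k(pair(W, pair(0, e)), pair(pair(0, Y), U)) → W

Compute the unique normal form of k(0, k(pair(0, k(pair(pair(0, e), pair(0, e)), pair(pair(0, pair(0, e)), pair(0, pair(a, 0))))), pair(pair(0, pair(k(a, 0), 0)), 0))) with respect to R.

1. k(0, k(pair(0, k(pair(pair(0, e), pair(0, e)), pair(pair(0, pair(0, e)), pair(0, pair(a, 0))))), pair(pair(0, pair(k(a, 0), 0)), 0)))  →  k(0, k(pair(0, pair(0, e)), pair(pair(0, pair(k(a, 0), 0)), 0)))   [R6 at 2.1.2]
2. k(0, k(pair(0, pair(0, e)), pair(pair(0, pair(k(a, 0), 0)), 0)))  →  k(0, 0)   [R6 at 2]
3. k(0, 0)  →  0   [R3 at ε]

0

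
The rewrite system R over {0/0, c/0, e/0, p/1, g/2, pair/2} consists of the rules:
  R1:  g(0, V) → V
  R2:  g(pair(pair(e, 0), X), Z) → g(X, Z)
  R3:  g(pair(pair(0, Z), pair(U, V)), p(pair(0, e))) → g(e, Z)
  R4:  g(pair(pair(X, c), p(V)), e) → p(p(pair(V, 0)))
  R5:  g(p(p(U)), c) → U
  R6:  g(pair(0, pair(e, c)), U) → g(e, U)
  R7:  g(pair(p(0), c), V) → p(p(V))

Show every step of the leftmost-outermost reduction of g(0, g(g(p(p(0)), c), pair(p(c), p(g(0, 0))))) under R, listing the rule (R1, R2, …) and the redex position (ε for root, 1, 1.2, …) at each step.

pair(p(c), p(0))

1. g(0, g(g(p(p(0)), c), pair(p(c), p(g(0, 0)))))  →  g(g(p(p(0)), c), pair(p(c), p(g(0, 0))))   [R1 at ε]
2. g(g(p(p(0)), c), pair(p(c), p(g(0, 0))))  →  g(0, pair(p(c), p(g(0, 0))))   [R5 at 1]
3. g(0, pair(p(c), p(g(0, 0))))  →  pair(p(c), p(g(0, 0)))   [R1 at ε]
4. pair(p(c), p(g(0, 0)))  →  pair(p(c), p(0))   [R1 at 2.1]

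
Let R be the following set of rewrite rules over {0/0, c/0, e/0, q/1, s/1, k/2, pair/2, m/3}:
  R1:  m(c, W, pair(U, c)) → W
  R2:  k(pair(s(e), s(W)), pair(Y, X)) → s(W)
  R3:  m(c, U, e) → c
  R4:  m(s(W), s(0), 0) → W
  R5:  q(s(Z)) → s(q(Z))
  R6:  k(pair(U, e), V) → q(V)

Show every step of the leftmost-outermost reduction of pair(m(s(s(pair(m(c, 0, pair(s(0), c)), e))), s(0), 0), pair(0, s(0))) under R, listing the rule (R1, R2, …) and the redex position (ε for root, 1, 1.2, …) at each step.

1. pair(m(s(s(pair(m(c, 0, pair(s(0), c)), e))), s(0), 0), pair(0, s(0)))  →  pair(s(pair(m(c, 0, pair(s(0), c)), e)), pair(0, s(0)))   [R4 at 1]
2. pair(s(pair(m(c, 0, pair(s(0), c)), e)), pair(0, s(0)))  →  pair(s(pair(0, e)), pair(0, s(0)))   [R1 at 1.1.1]

pair(s(pair(0, e)), pair(0, s(0)))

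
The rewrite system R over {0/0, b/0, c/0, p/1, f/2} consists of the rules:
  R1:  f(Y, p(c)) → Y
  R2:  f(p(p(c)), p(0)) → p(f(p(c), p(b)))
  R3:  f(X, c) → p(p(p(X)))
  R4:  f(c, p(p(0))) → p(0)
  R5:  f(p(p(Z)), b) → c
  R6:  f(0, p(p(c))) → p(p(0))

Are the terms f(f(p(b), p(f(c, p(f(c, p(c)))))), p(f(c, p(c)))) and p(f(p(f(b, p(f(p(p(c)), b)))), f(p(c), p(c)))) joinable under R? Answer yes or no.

Reduce t₁ = f(f(p(b), p(f(c, p(f(c, p(c)))))), p(f(c, p(c)))):
1. f(f(p(b), p(f(c, p(f(c, p(c)))))), p(f(c, p(c))))  →  f(f(p(b), p(f(c, p(c)))), p(f(c, p(c))))   [R1 at 1.2.1.2.1]
2. f(f(p(b), p(f(c, p(c)))), p(f(c, p(c))))  →  f(f(p(b), p(c)), p(f(c, p(c))))   [R1 at 1.2.1]
3. f(f(p(b), p(c)), p(f(c, p(c))))  →  f(p(b), p(f(c, p(c))))   [R1 at 1]
4. f(p(b), p(f(c, p(c))))  →  f(p(b), p(c))   [R1 at 2.1]
5. f(p(b), p(c))  →  p(b)   [R1 at ε]

Reduce t₂ = p(f(p(f(b, p(f(p(p(c)), b)))), f(p(c), p(c)))):
1. p(f(p(f(b, p(f(p(p(c)), b)))), f(p(c), p(c))))  →  p(f(p(f(b, p(c))), f(p(c), p(c))))   [R5 at 1.1.1.2.1]
2. p(f(p(f(b, p(c))), f(p(c), p(c))))  →  p(f(p(b), f(p(c), p(c))))   [R1 at 1.1.1]
3. p(f(p(b), f(p(c), p(c))))  →  p(f(p(b), p(c)))   [R1 at 1.2]
4. p(f(p(b), p(c)))  →  p(p(b))   [R1 at 1]

no — NF(t₁) = p(b), NF(t₂) = p(p(b))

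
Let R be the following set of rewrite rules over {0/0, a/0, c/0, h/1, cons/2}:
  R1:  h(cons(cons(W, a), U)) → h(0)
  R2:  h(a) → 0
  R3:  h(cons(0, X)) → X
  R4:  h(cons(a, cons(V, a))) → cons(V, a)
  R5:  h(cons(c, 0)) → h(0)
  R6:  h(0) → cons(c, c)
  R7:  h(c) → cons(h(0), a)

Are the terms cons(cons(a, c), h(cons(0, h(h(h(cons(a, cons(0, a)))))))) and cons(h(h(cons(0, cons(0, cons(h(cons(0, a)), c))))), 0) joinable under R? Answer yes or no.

Reduce t₁ = cons(cons(a, c), h(cons(0, h(h(h(cons(a, cons(0, a)))))))):
1. cons(cons(a, c), h(cons(0, h(h(h(cons(a, cons(0, a))))))))  →  cons(cons(a, c), h(h(h(cons(a, cons(0, a))))))   [R3 at 2]
2. cons(cons(a, c), h(h(h(cons(a, cons(0, a))))))  →  cons(cons(a, c), h(h(cons(0, a))))   [R4 at 2.1.1]
3. cons(cons(a, c), h(h(cons(0, a))))  →  cons(cons(a, c), h(a))   [R3 at 2.1]
4. cons(cons(a, c), h(a))  →  cons(cons(a, c), 0)   [R2 at 2]

Reduce t₂ = cons(h(h(cons(0, cons(0, cons(h(cons(0, a)), c))))), 0):
1. cons(h(h(cons(0, cons(0, cons(h(cons(0, a)), c))))), 0)  →  cons(h(cons(0, cons(h(cons(0, a)), c))), 0)   [R3 at 1.1]
2. cons(h(cons(0, cons(h(cons(0, a)), c))), 0)  →  cons(cons(h(cons(0, a)), c), 0)   [R3 at 1]
3. cons(cons(h(cons(0, a)), c), 0)  →  cons(cons(a, c), 0)   [R3 at 1.1]

yes — NF(t₁) = cons(cons(a, c), 0), NF(t₂) = cons(cons(a, c), 0)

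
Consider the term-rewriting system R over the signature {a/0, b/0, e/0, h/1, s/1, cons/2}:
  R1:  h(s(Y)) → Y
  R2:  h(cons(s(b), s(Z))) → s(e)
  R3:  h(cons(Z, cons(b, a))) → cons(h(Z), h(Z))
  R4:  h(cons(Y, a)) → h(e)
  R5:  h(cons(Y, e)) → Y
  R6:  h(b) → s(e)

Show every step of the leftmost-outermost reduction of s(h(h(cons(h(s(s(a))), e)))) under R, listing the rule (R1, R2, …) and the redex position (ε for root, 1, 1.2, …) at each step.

1. s(h(h(cons(h(s(s(a))), e))))  →  s(h(h(s(s(a)))))   [R5 at 1.1]
2. s(h(h(s(s(a)))))  →  s(h(s(a)))   [R1 at 1.1]
3. s(h(s(a)))  →  s(a)   [R1 at 1]

s(a)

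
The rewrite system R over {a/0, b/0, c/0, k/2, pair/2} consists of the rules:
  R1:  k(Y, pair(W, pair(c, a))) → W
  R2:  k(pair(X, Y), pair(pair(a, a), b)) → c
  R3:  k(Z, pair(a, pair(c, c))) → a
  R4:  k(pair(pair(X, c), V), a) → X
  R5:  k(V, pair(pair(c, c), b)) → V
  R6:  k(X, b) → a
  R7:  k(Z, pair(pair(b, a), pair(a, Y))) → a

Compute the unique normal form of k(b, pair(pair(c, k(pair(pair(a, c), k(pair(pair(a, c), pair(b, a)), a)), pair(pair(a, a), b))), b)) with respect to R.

1. k(b, pair(pair(c, k(pair(pair(a, c), k(pair(pair(a, c), pair(b, a)), a)), pair(pair(a, a), b))), b))  →  k(b, pair(pair(c, c), b))   [R2 at 2.1.2]
2. k(b, pair(pair(c, c), b))  →  b   [R5 at ε]

b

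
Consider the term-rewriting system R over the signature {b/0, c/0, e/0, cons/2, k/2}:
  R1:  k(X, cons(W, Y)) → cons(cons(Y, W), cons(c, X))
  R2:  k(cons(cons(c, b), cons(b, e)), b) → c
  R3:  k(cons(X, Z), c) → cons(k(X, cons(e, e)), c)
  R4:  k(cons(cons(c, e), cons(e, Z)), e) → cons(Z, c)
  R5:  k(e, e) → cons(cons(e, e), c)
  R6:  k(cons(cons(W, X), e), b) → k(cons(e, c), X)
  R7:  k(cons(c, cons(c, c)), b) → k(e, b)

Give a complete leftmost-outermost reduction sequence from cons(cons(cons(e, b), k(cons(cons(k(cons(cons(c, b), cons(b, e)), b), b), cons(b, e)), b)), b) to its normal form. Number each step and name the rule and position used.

cons(cons(cons(e, b), c), b)

1. cons(cons(cons(e, b), k(cons(cons(k(cons(cons(c, b), cons(b, e)), b), b), cons(b, e)), b)), b)  →  cons(cons(cons(e, b), k(cons(cons(c, b), cons(b, e)), b)), b)   [R2 at 1.2.1.1.1]
2. cons(cons(cons(e, b), k(cons(cons(c, b), cons(b, e)), b)), b)  →  cons(cons(cons(e, b), c), b)   [R2 at 1.2]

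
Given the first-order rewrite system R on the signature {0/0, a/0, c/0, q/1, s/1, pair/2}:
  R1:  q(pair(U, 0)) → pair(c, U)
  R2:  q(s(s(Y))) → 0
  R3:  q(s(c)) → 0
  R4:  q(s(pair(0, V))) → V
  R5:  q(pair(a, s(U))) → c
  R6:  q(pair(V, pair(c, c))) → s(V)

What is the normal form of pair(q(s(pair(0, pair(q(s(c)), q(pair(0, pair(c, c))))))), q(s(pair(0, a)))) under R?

1. pair(q(s(pair(0, pair(q(s(c)), q(pair(0, pair(c, c))))))), q(s(pair(0, a))))  →  pair(pair(q(s(c)), q(pair(0, pair(c, c)))), q(s(pair(0, a))))   [R4 at 1]
2. pair(pair(q(s(c)), q(pair(0, pair(c, c)))), q(s(pair(0, a))))  →  pair(pair(0, q(pair(0, pair(c, c)))), q(s(pair(0, a))))   [R3 at 1.1]
3. pair(pair(0, q(pair(0, pair(c, c)))), q(s(pair(0, a))))  →  pair(pair(0, s(0)), q(s(pair(0, a))))   [R6 at 1.2]
4. pair(pair(0, s(0)), q(s(pair(0, a))))  →  pair(pair(0, s(0)), a)   [R4 at 2]

pair(pair(0, s(0)), a)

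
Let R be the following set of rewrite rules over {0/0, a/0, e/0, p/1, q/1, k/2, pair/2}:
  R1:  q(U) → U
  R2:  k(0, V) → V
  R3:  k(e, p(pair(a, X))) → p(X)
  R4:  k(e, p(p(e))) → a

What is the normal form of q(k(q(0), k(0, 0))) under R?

0

1. q(k(q(0), k(0, 0)))  →  k(q(0), k(0, 0))   [R1 at ε]
2. k(q(0), k(0, 0))  →  k(0, k(0, 0))   [R1 at 1]
3. k(0, k(0, 0))  →  k(0, 0)   [R2 at ε]
4. k(0, 0)  →  0   [R2 at ε]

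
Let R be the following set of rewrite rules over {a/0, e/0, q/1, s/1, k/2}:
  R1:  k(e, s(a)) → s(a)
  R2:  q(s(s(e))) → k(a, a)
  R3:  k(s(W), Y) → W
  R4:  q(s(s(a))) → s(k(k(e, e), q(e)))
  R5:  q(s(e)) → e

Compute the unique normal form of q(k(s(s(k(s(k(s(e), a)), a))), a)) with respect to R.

e

1. q(k(s(s(k(s(k(s(e), a)), a))), a))  →  q(s(k(s(k(s(e), a)), a)))   [R3 at 1]
2. q(s(k(s(k(s(e), a)), a)))  →  q(s(k(s(e), a)))   [R3 at 1.1]
3. q(s(k(s(e), a)))  →  q(s(e))   [R3 at 1.1]
4. q(s(e))  →  e   [R5 at ε]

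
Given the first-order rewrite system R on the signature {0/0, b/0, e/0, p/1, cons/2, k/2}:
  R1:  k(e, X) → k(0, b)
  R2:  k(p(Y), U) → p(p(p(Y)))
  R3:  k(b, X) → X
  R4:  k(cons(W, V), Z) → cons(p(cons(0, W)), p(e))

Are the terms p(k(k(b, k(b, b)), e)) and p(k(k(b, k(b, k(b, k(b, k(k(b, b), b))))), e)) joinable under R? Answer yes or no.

yes — NF(t₁) = p(e), NF(t₂) = p(e)

Reduce t₁ = p(k(k(b, k(b, b)), e)):
1. p(k(k(b, k(b, b)), e))  →  p(k(k(b, b), e))   [R3 at 1.1]
2. p(k(k(b, b), e))  →  p(k(b, e))   [R3 at 1.1]
3. p(k(b, e))  →  p(e)   [R3 at 1]

Reduce t₂ = p(k(k(b, k(b, k(b, k(b, k(k(b, b), b))))), e)):
1. p(k(k(b, k(b, k(b, k(b, k(k(b, b), b))))), e))  →  p(k(k(b, k(b, k(b, k(k(b, b), b)))), e))   [R3 at 1.1]
2. p(k(k(b, k(b, k(b, k(k(b, b), b)))), e))  →  p(k(k(b, k(b, k(k(b, b), b))), e))   [R3 at 1.1]
3. p(k(k(b, k(b, k(k(b, b), b))), e))  →  p(k(k(b, k(k(b, b), b)), e))   [R3 at 1.1]
4. p(k(k(b, k(k(b, b), b)), e))  →  p(k(k(k(b, b), b), e))   [R3 at 1.1]
5. p(k(k(k(b, b), b), e))  →  p(k(k(b, b), e))   [R3 at 1.1.1]
6. p(k(k(b, b), e))  →  p(k(b, e))   [R3 at 1.1]
7. p(k(b, e))  →  p(e)   [R3 at 1]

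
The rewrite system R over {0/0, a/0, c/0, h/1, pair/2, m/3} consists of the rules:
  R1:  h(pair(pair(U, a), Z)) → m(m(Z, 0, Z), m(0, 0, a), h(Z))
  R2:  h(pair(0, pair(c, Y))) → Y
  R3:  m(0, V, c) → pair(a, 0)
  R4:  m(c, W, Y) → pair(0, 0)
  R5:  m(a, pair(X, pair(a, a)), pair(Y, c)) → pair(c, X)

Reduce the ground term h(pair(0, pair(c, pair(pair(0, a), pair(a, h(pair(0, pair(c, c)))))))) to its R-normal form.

1. h(pair(0, pair(c, pair(pair(0, a), pair(a, h(pair(0, pair(c, c))))))))  →  pair(pair(0, a), pair(a, h(pair(0, pair(c, c)))))   [R2 at ε]
2. pair(pair(0, a), pair(a, h(pair(0, pair(c, c)))))  →  pair(pair(0, a), pair(a, c))   [R2 at 2.2]

pair(pair(0, a), pair(a, c))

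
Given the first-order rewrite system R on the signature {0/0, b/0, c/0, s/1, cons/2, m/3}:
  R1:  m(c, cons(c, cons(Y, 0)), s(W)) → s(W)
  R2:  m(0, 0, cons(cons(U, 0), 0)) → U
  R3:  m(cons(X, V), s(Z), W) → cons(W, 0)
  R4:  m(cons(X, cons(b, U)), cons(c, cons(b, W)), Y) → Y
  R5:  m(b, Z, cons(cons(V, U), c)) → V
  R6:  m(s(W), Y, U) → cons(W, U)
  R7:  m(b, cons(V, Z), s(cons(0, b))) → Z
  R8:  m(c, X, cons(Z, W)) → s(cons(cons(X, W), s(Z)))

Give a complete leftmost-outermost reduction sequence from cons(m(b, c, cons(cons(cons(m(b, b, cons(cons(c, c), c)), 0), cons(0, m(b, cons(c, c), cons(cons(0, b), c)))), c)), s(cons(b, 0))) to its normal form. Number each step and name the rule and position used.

cons(cons(c, 0), s(cons(b, 0)))

1. cons(m(b, c, cons(cons(cons(m(b, b, cons(cons(c, c), c)), 0), cons(0, m(b, cons(c, c), cons(cons(0, b), c)))), c)), s(cons(b, 0)))  →  cons(cons(m(b, b, cons(cons(c, c), c)), 0), s(cons(b, 0)))   [R5 at 1]
2. cons(cons(m(b, b, cons(cons(c, c), c)), 0), s(cons(b, 0)))  →  cons(cons(c, 0), s(cons(b, 0)))   [R5 at 1.1]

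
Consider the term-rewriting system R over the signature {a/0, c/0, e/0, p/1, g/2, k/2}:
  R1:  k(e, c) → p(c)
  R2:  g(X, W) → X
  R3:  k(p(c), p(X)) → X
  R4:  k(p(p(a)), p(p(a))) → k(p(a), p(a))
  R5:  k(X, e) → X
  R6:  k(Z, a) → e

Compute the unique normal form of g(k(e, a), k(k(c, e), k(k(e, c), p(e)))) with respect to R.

e

1. g(k(e, a), k(k(c, e), k(k(e, c), p(e))))  →  k(e, a)   [R2 at ε]
2. k(e, a)  →  e   [R6 at ε]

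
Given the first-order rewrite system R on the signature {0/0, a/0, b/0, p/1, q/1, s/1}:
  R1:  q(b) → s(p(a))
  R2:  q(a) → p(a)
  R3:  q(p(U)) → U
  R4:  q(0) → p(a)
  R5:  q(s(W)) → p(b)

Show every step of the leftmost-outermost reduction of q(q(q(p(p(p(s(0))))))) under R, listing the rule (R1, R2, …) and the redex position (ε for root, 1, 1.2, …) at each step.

s(0)

1. q(q(q(p(p(p(s(0)))))))  →  q(q(p(p(s(0)))))   [R3 at 1.1]
2. q(q(p(p(s(0)))))  →  q(p(s(0)))   [R3 at 1]
3. q(p(s(0)))  →  s(0)   [R3 at ε]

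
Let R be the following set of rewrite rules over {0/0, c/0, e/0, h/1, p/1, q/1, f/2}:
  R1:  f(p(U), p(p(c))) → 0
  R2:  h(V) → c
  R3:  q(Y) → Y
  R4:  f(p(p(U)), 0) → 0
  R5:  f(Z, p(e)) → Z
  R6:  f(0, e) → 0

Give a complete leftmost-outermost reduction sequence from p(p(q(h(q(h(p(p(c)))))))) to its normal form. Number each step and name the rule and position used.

p(p(c))

1. p(p(q(h(q(h(p(p(c))))))))  →  p(p(h(q(h(p(p(c)))))))   [R3 at 1.1]
2. p(p(h(q(h(p(p(c)))))))  →  p(p(c))   [R2 at 1.1]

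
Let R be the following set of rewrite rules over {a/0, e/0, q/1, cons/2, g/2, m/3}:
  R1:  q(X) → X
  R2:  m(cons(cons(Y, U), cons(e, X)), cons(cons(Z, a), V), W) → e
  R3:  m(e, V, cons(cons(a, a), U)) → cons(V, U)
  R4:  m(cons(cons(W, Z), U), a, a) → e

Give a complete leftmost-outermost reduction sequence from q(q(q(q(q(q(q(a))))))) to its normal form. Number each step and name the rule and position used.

1. q(q(q(q(q(q(q(a)))))))  →  q(q(q(q(q(q(a))))))   [R1 at ε]
2. q(q(q(q(q(q(a))))))  →  q(q(q(q(q(a)))))   [R1 at ε]
3. q(q(q(q(q(a)))))  →  q(q(q(q(a))))   [R1 at ε]
4. q(q(q(q(a))))  →  q(q(q(a)))   [R1 at ε]
5. q(q(q(a)))  →  q(q(a))   [R1 at ε]
6. q(q(a))  →  q(a)   [R1 at ε]
7. q(a)  →  a   [R1 at ε]

a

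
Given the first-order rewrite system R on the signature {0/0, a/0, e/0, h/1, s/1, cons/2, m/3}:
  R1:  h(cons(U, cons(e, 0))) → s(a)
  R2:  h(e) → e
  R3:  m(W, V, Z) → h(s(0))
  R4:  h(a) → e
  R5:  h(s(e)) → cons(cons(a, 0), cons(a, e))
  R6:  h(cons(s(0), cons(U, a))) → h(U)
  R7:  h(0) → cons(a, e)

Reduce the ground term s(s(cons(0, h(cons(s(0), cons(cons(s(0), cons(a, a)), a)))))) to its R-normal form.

1. s(s(cons(0, h(cons(s(0), cons(cons(s(0), cons(a, a)), a))))))  →  s(s(cons(0, h(cons(s(0), cons(a, a))))))   [R6 at 1.1.2]
2. s(s(cons(0, h(cons(s(0), cons(a, a))))))  →  s(s(cons(0, h(a))))   [R6 at 1.1.2]
3. s(s(cons(0, h(a))))  →  s(s(cons(0, e)))   [R4 at 1.1.2]

s(s(cons(0, e)))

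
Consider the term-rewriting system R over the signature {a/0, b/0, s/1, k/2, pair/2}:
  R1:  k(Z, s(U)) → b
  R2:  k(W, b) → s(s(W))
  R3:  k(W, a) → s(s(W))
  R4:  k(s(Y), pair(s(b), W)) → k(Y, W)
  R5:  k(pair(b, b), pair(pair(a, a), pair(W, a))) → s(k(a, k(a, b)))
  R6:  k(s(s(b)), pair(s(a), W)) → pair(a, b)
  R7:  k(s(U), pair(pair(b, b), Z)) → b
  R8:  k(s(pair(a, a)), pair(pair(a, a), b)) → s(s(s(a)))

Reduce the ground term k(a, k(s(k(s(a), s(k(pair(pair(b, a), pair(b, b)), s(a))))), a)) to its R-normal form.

b

1. k(a, k(s(k(s(a), s(k(pair(pair(b, a), pair(b, b)), s(a))))), a))  →  k(a, s(s(s(k(s(a), s(k(pair(pair(b, a), pair(b, b)), s(a))))))))   [R3 at 2]
2. k(a, s(s(s(k(s(a), s(k(pair(pair(b, a), pair(b, b)), s(a))))))))  →  b   [R1 at ε]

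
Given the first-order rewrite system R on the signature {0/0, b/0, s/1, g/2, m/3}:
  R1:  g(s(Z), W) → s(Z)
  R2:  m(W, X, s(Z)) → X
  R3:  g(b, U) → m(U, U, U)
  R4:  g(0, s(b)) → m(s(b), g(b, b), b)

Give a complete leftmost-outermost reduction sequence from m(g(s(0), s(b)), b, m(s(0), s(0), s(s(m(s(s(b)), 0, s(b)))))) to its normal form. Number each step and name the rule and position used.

b

1. m(g(s(0), s(b)), b, m(s(0), s(0), s(s(m(s(s(b)), 0, s(b))))))  →  m(s(0), b, m(s(0), s(0), s(s(m(s(s(b)), 0, s(b))))))   [R1 at 1]
2. m(s(0), b, m(s(0), s(0), s(s(m(s(s(b)), 0, s(b))))))  →  m(s(0), b, s(0))   [R2 at 3]
3. m(s(0), b, s(0))  →  b   [R2 at ε]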